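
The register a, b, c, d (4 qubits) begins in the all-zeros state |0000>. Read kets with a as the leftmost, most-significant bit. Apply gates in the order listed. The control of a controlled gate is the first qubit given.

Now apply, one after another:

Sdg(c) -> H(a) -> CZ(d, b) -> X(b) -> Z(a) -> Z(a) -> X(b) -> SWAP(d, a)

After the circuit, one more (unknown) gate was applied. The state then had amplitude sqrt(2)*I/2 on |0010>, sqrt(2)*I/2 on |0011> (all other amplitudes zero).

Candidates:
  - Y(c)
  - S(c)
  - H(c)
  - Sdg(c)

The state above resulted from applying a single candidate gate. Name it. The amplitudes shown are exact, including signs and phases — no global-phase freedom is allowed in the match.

The unique candidate consistent with the amplitudes is Y(c). Key observation: steps 4-7 multiply out to the identity, so the circuit reduces to the remaining gates.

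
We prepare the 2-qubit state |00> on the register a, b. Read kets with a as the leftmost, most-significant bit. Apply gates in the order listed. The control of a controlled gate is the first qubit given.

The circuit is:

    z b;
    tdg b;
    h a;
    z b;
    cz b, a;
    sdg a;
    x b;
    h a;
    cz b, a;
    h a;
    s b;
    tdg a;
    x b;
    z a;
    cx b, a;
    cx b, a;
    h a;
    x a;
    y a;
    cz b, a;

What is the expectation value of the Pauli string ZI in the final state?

The observable ZI averages to -sqrt(2)/2. Key observation: the block from step 15 through step 16 cancels to the identity and can be dropped.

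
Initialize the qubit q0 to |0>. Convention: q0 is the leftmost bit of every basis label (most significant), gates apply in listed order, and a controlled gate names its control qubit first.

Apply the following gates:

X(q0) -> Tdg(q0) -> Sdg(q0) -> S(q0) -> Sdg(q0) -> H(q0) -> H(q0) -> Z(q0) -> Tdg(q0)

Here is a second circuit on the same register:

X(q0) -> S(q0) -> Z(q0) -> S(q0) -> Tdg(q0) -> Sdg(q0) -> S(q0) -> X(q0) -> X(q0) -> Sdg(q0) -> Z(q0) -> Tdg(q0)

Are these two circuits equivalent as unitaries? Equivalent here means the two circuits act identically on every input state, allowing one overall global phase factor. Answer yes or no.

Yes: on every input state the two circuits agree up to one overall phase factor.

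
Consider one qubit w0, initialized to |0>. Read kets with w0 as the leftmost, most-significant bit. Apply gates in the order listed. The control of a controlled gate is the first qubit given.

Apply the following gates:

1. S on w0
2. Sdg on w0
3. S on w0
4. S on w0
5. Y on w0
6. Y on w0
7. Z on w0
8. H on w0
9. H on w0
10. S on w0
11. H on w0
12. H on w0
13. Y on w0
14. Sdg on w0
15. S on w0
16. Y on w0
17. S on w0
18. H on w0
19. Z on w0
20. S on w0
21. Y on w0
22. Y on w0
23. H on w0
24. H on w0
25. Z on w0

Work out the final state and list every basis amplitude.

The final amplitudes are sqrt(2)/2 on |0>, sqrt(2)*I/2 on |1>.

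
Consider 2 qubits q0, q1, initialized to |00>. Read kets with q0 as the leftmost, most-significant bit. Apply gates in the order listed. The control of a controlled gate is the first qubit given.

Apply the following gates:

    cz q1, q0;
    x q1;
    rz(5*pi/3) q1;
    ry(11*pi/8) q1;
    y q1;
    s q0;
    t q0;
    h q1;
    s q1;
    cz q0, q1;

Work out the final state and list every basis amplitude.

After the circuit, the state carries amplitude exp(I*pi/3)*sin(pi/16) on |00>, -exp(5*I*pi/6)*cos(pi/16) on |01>, 0 on |10>, 0 on |11>.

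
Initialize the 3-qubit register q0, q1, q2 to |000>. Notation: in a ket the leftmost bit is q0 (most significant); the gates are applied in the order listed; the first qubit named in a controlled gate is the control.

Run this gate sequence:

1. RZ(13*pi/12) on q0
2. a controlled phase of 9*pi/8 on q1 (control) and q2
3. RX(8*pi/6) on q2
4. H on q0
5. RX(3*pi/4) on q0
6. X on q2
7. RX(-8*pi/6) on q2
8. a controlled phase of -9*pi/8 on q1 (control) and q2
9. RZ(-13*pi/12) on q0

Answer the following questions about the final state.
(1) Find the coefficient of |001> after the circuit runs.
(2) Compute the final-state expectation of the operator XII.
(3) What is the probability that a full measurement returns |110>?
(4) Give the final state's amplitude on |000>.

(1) |001> carries amplitude sqrt(2)*sqrt(2 - sqrt(2))/4 - sqrt(2)*I*sqrt(sqrt(2) + 2)/4 in the final state.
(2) The expectation value of XII is -sqrt(6)/4 - sqrt(2)/4.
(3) The probability of measuring |110> is 0.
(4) The final state's coefficient on |000> equals 0.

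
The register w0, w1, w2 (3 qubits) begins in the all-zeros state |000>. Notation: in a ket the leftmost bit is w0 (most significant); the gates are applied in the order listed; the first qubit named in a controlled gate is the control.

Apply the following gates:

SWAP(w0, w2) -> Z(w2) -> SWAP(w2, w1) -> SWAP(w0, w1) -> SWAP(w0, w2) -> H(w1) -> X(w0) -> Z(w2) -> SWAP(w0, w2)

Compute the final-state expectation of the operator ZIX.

The expectation value of ZIX is 0.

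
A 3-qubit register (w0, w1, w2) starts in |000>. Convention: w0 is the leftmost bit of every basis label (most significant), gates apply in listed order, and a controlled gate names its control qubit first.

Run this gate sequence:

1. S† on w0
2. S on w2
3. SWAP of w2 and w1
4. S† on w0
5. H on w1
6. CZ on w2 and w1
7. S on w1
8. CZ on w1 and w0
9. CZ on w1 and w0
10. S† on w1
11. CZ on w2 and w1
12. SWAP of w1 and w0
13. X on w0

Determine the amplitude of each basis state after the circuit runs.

The final amplitudes are sqrt(2)/2 on |000>, sqrt(2)/2 on |100>, and 0 on every other basis state. Key observation: gates 7-10 undo each other exactly, leaving only the rest of the circuit to track.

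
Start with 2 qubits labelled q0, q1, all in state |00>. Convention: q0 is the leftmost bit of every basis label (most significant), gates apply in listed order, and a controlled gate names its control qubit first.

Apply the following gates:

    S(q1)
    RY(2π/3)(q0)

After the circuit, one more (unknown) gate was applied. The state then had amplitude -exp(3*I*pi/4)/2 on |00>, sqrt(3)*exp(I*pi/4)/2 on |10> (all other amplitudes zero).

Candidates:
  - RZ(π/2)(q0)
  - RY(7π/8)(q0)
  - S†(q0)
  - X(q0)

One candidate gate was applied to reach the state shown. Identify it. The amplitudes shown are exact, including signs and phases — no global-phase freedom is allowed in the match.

It was RZ(π/2)(q0) that produced the state shown.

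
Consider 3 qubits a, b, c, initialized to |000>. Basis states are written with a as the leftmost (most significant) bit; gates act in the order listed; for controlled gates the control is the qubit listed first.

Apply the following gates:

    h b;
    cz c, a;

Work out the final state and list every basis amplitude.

After the circuit, the state carries amplitude sqrt(2)/2 on |000>, sqrt(2)/2 on |010>, and 0 on every other basis state.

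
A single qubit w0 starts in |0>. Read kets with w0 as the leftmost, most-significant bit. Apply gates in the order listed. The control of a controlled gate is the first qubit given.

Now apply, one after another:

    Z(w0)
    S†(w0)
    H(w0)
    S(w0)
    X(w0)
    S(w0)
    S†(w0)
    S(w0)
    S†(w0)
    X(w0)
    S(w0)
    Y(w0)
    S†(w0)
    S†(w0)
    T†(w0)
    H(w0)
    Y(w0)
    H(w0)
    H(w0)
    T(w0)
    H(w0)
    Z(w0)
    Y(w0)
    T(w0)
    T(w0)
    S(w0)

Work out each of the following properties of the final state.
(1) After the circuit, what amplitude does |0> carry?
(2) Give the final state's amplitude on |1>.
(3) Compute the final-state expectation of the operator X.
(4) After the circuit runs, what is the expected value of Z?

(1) The amplitude on |0> is sqrt(2)*(1 - I)*exp(3*I*pi/4)/4.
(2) The amplitude on |1> is sqrt(2)*(-2*I - exp(I*pi/4) + exp(3*I*pi/4))/4.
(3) The observable X averages to -sqrt(2)/2.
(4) The observable Z averages to -1/2.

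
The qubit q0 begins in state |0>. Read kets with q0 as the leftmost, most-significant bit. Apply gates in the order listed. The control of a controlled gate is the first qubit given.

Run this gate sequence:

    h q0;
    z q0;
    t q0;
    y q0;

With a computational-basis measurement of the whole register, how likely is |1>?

Outcome |1> occurs with probability 1/2.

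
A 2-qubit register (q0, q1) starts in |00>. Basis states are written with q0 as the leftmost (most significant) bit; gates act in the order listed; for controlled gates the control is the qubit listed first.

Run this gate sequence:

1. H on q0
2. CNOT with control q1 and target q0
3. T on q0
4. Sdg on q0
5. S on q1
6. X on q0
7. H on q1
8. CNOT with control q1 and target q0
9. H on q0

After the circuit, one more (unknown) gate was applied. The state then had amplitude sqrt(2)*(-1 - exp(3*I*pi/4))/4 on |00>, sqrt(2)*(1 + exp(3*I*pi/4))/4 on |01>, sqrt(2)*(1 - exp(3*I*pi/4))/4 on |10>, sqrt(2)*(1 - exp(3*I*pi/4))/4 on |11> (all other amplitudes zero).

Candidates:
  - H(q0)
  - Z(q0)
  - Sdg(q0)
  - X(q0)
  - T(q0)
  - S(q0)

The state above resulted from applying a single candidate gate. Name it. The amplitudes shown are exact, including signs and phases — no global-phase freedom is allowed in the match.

The unique candidate consistent with the amplitudes is X(q0).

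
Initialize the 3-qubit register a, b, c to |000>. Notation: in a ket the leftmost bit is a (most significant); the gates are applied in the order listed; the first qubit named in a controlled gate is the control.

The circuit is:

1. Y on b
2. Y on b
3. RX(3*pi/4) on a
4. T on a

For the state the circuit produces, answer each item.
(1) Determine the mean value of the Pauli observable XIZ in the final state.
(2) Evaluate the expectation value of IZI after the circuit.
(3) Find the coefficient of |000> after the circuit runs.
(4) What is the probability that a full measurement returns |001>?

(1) In the final state, XIZ has expectation 1/2.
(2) The expectation value of IZI is 1.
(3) The amplitude on |000> is sqrt(2 - sqrt(2))/2.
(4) The probability of measuring |001> is 0.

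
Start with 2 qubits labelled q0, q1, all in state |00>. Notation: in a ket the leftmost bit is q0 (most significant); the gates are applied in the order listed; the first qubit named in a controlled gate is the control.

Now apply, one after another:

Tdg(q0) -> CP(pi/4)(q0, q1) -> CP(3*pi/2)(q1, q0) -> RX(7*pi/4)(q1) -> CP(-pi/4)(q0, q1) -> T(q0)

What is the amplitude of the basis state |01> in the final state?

|01> carries amplitude -I*sqrt(2 - sqrt(2))/2 in the final state.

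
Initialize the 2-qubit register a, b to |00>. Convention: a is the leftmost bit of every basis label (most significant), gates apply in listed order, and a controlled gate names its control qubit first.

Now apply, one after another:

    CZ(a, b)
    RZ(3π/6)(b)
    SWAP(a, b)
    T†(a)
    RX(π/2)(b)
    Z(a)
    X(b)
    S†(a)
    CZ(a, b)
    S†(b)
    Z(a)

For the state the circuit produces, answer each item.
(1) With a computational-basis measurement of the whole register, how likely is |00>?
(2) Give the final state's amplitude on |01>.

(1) A full measurement returns |00> with probability 1/2.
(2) |01> carries amplitude -sqrt(2)*exp(I*pi/4)/2 in the final state.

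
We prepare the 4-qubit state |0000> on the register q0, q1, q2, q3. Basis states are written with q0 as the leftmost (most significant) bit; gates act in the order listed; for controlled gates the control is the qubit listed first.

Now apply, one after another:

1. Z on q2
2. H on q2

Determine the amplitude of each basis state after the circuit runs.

The final amplitudes are sqrt(2)/2 on |0000>, sqrt(2)/2 on |0010>, and 0 on every other basis state.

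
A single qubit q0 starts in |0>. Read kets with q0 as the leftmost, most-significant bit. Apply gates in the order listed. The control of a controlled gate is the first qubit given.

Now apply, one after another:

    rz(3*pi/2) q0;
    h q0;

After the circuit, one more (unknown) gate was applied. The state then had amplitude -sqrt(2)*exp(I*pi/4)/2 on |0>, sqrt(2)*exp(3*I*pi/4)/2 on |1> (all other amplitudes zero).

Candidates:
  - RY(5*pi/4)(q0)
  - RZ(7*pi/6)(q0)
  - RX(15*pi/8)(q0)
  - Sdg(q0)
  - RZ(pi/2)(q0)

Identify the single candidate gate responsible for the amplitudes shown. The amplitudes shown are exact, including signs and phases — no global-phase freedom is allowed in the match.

The applied gate was Sdg(q0).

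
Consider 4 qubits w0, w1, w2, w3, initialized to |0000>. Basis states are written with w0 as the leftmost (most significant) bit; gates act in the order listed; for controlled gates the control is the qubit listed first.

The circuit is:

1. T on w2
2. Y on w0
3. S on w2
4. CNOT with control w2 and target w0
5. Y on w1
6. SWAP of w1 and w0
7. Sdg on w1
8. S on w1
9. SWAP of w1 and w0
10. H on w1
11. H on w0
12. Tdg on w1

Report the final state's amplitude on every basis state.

After the circuit, the state carries amplitude -1/2 on |0000>, -exp(3*I*pi/4)/2 on |0100>, 1/2 on |1000>, exp(3*I*pi/4)/2 on |1100>, and 0 on every other basis state.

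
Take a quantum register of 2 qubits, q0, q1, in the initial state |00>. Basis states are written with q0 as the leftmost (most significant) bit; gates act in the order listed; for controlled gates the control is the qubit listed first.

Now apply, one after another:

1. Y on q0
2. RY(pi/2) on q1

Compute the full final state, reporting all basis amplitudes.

After the circuit, the state carries amplitude 0 on |00>, 0 on |01>, sqrt(2)*I/2 on |10>, sqrt(2)*I/2 on |11>.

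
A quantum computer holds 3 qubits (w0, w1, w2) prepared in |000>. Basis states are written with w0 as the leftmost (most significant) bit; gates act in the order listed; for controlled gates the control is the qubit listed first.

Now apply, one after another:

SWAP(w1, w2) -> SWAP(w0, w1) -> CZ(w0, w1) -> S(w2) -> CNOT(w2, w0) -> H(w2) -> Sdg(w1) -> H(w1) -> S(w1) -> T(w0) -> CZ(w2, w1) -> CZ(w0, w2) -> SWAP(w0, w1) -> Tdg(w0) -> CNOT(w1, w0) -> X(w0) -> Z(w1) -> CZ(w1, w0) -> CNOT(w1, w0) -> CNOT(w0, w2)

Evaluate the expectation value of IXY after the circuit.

The observable IXY averages to 0.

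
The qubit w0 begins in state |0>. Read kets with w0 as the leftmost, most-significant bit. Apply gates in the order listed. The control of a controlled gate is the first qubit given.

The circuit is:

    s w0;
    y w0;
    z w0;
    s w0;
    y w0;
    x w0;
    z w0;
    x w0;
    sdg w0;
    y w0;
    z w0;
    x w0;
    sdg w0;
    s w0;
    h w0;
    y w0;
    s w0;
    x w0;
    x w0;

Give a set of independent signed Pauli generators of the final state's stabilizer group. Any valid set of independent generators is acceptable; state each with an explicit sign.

The final state is stabilized by the group generated by -Y; other independent generating sets are equally valid.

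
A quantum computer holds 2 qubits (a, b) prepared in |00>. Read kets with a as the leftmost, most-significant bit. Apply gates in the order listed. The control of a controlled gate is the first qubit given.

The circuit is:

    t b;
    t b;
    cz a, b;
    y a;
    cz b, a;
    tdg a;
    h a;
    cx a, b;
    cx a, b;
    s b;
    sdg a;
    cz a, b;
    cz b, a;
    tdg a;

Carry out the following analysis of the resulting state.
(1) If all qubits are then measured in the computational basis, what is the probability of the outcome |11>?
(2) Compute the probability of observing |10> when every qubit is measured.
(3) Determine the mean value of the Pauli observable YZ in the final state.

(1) Outcome |11> occurs with probability 0.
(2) The probability of measuring |10> is 1/2.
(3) The expectation value of YZ is sqrt(2)/2.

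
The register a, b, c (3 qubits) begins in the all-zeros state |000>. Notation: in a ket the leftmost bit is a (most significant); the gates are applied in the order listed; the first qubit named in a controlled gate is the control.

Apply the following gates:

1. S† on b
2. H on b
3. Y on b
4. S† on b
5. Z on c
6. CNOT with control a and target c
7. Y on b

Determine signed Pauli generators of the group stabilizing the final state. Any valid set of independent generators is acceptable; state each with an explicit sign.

One valid set of independent stabilizer generators is +IYI, +ZII, +IIZ (any independent generating set of the same group is equally correct).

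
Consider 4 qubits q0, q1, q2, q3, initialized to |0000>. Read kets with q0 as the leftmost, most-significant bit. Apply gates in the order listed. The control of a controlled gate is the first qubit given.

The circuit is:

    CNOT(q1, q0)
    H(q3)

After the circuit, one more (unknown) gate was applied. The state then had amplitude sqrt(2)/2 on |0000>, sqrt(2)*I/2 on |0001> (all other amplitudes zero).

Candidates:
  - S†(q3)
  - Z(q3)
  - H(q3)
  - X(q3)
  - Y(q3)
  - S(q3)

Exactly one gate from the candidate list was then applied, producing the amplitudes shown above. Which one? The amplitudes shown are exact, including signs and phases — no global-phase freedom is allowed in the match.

The unique candidate consistent with the amplitudes is S(q3).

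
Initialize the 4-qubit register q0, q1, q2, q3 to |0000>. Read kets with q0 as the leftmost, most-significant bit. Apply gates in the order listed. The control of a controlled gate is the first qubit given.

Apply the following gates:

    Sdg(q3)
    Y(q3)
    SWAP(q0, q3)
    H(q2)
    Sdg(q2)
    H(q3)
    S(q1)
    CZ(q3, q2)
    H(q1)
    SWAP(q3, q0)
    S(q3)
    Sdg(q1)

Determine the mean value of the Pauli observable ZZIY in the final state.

In the final state, ZZIY has expectation 0.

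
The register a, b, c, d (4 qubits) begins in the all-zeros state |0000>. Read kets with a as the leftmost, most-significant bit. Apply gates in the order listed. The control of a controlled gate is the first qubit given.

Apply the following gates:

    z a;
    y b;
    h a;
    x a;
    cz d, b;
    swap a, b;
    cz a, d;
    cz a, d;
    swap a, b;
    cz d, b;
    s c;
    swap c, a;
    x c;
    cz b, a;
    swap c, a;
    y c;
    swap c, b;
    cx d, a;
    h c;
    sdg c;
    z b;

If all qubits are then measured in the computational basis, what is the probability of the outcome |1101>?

Outcome |1101> occurs with probability 0.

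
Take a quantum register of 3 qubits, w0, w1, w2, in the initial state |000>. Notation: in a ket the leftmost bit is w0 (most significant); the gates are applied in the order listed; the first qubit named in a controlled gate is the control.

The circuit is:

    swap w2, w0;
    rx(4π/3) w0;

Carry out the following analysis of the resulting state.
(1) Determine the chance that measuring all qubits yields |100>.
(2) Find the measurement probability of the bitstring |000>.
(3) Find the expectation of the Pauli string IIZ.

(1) The probability of measuring |100> is 3/4.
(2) The probability of measuring |000> is 1/4.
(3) The observable IIZ averages to 1.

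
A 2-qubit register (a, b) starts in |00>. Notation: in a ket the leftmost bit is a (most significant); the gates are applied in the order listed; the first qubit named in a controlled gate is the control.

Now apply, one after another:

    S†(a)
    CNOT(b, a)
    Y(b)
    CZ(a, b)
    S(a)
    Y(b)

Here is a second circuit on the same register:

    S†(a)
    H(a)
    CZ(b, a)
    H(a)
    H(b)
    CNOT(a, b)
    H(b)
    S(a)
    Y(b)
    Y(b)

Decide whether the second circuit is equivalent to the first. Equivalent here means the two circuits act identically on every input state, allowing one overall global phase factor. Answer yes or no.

No: there is an input state on which the two circuits produce genuinely different outputs (not merely differing by a phase).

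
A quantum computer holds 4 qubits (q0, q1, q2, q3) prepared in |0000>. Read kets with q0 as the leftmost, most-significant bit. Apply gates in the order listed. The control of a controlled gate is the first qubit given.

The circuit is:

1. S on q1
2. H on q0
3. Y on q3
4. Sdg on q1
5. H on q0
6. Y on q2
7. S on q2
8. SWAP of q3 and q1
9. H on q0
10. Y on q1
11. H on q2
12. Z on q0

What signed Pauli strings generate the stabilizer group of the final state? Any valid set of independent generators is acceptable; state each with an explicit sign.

One valid set of independent stabilizer generators is -XIII, -IIXI, +IZII, +IIIZ (any independent generating set of the same group is equally correct).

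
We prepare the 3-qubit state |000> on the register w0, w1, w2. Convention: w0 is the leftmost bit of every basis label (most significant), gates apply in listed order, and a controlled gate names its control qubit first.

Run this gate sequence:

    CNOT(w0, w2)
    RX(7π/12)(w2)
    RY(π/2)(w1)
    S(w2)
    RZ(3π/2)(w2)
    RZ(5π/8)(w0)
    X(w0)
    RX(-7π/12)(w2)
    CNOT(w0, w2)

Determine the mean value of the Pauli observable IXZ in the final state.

The expectation value of IXZ is -1.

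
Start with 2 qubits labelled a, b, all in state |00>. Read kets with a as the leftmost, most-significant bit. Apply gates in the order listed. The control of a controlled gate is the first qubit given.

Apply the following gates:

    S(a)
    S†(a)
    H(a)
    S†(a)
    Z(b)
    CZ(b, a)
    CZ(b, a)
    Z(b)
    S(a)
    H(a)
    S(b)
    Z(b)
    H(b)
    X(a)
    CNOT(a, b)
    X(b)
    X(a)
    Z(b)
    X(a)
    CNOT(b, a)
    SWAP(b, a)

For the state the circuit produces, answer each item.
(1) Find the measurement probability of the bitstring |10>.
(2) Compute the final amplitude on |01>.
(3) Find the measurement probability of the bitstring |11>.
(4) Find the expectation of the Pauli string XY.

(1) A full measurement returns |10> with probability 1/2.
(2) The amplitude on |01> is sqrt(2)/2.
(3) Outcome |11> occurs with probability 0.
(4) The observable XY averages to 0.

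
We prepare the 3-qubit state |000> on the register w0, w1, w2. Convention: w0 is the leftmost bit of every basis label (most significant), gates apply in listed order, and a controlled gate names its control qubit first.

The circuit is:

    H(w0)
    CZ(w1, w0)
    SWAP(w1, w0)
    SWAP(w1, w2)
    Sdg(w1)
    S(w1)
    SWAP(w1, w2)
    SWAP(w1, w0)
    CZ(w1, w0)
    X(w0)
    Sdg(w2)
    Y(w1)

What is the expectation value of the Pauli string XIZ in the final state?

The observable XIZ averages to 1. Key observation: gates 2-9 undo each other exactly, leaving only the rest of the circuit to track.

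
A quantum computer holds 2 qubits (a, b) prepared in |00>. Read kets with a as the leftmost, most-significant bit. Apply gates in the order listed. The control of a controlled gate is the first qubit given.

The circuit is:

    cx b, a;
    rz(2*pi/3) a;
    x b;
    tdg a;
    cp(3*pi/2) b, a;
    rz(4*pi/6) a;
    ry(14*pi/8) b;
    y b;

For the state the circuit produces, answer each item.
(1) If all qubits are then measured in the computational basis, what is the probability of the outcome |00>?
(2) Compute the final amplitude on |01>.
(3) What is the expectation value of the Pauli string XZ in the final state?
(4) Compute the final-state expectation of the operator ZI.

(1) A full measurement returns |00> with probability sqrt(2)/4 + 1/2.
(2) The final state's coefficient on |01> equals sqrt(2 - sqrt(2))*exp(5*I*pi/6)/2.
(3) The observable XZ averages to 0.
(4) In the final state, ZI has expectation 1.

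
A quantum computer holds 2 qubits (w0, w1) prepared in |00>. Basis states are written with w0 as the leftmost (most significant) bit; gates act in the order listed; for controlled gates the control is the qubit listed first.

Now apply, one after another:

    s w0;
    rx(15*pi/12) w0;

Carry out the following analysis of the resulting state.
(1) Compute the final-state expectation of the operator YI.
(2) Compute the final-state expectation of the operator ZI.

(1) In the final state, YI has expectation sqrt(2)/2.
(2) In the final state, ZI has expectation -sqrt(2)/2.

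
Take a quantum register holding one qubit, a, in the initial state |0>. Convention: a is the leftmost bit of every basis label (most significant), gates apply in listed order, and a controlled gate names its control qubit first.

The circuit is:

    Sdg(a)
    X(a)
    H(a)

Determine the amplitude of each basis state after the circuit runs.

After the circuit, the state carries amplitude sqrt(2)/2 on |0>, -sqrt(2)/2 on |1>.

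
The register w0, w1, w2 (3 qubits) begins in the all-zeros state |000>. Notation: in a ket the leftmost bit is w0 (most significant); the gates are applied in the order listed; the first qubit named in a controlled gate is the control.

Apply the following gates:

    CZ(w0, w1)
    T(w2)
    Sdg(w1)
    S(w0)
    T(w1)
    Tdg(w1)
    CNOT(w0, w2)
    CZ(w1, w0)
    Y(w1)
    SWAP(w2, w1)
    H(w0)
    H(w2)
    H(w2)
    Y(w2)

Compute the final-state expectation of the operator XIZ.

In the final state, XIZ has expectation 1.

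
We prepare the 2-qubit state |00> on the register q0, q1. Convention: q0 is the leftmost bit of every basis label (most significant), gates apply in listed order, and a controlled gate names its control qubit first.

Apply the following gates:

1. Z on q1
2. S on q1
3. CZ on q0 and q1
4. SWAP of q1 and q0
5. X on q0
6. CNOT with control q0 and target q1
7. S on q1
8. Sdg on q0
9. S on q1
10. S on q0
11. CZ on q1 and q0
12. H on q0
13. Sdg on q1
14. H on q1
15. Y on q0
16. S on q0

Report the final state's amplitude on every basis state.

After the circuit, the state carries amplitude 1/2 on |00>, -1/2 on |01>, I/2 on |10>, -I/2 on |11>.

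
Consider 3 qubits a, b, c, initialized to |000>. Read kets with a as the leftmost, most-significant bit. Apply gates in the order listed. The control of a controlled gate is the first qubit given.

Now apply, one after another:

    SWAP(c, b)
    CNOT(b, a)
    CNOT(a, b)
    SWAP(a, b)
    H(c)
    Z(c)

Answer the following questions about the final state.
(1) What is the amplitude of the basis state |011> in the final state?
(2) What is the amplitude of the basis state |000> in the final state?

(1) |011> carries amplitude 0 in the final state.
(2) |000> carries amplitude sqrt(2)/2 in the final state.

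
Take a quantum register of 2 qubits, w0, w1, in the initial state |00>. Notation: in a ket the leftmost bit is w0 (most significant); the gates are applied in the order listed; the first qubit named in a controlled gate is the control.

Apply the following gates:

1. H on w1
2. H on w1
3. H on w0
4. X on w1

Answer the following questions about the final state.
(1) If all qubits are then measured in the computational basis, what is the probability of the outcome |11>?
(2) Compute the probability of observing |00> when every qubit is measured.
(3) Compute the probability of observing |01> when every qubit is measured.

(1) The probability of measuring |11> is 1/2. Key observation: steps 1-2 multiply out to the identity, so the circuit reduces to the remaining gates.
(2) Outcome |00> occurs with probability 0.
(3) The probability of measuring |01> is 1/2.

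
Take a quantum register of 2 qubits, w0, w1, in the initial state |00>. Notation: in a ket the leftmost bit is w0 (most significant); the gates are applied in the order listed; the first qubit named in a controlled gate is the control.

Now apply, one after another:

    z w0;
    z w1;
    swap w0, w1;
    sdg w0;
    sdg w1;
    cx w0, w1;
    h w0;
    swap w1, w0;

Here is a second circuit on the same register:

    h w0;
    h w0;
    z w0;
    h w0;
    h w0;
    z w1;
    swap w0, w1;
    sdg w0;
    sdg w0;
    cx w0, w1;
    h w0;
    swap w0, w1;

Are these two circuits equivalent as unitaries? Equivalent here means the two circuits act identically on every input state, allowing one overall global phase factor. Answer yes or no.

No, they are not equivalent — no single phase factor reconciles the two unitaries.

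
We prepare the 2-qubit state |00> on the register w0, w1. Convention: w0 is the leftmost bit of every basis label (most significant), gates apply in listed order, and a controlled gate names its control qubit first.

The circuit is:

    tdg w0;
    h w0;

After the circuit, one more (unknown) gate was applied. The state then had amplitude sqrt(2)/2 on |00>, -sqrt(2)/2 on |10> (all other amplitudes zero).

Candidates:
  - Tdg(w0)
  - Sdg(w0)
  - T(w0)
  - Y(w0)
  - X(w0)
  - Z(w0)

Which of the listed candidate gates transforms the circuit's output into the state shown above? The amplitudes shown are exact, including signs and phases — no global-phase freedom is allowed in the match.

The unique candidate consistent with the amplitudes is Z(w0).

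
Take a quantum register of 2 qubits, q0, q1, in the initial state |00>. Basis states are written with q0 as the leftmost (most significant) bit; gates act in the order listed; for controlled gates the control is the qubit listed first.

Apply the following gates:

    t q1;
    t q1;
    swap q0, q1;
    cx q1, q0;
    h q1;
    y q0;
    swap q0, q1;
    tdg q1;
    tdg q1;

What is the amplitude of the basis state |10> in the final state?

|10> carries amplitude 0 in the final state.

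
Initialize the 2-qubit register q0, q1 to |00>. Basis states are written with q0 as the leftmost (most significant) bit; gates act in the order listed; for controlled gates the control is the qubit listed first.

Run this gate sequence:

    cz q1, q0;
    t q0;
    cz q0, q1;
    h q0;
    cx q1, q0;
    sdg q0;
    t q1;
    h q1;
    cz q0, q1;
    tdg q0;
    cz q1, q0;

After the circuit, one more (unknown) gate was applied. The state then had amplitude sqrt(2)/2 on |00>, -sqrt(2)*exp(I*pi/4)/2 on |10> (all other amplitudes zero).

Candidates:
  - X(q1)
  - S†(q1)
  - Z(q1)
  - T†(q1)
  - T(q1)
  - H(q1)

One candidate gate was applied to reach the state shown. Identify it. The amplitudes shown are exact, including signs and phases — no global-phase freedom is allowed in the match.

The unique candidate consistent with the amplitudes is H(q1).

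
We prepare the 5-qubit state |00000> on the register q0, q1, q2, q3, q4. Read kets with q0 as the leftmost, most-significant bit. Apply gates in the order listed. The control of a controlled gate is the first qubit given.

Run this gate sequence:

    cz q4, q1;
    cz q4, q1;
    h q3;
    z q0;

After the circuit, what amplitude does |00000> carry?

The amplitude on |00000> is sqrt(2)/2.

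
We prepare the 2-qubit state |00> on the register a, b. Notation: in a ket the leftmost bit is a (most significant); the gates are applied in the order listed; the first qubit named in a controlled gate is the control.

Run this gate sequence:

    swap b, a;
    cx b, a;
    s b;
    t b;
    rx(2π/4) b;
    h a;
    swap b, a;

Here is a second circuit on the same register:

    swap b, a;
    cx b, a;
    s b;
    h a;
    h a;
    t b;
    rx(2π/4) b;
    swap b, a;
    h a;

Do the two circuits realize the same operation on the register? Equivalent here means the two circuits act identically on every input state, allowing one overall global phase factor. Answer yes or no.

No: there is an input state on which the two circuits produce genuinely different outputs (not merely differing by a phase).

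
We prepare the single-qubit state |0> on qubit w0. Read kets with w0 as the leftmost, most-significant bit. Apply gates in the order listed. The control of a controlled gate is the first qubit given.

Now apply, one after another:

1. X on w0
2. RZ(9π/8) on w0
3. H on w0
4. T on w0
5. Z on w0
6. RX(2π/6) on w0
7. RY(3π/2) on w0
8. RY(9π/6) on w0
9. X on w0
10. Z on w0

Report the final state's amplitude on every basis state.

The final amplitudes are (-sqrt(2) - sqrt(6)*exp(I*pi/4))*exp(5*I*pi/16)/4 on |0>, (-sqrt(2) - sqrt(6)*exp(3*I*pi/4))*exp(I*pi/16)/4 on |1>.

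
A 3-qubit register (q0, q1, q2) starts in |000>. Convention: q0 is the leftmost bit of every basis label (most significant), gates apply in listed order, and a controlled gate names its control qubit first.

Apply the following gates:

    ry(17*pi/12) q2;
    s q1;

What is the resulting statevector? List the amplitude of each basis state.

The final amplitudes are -sqrt(3*sqrt(2) + 6)/4 + sqrt(2 - sqrt(2))/4 on |000>, sqrt(6 - 3*sqrt(2))/4 + sqrt(sqrt(2) + 2)/4 on |001>, and 0 on every other basis state.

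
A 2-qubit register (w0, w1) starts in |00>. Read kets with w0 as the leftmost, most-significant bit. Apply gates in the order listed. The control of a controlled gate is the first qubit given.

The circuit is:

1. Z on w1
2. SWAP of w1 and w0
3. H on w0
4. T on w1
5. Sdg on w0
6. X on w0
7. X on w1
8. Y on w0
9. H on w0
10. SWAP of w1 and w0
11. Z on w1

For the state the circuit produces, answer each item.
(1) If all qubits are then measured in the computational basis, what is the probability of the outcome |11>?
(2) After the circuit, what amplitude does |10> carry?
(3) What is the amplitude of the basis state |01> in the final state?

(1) A full measurement returns |11> with probability 1/2.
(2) The amplitude on |10> is 1/2 - I/2.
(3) The final state's coefficient on |01> equals 0.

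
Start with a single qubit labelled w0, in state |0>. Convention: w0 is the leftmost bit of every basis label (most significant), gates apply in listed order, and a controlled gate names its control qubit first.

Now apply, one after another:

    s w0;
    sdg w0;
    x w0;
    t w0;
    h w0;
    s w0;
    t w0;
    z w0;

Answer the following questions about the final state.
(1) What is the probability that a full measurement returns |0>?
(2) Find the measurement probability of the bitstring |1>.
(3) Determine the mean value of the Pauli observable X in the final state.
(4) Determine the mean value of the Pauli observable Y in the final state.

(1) The probability of measuring |0> is 1/2.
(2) A full measurement returns |1> with probability 1/2.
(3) The observable X averages to -sqrt(2)/2.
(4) In the final state, Y has expectation sqrt(2)/2.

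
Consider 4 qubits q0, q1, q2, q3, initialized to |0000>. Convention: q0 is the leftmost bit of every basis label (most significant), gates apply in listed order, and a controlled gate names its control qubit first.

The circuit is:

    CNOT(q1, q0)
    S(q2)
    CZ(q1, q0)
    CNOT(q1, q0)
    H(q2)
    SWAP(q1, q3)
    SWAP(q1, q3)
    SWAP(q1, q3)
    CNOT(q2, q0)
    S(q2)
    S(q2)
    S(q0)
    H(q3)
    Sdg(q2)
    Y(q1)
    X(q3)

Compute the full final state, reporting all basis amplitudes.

The resulting statevector has amplitude I/2 on |0100>, I/2 on |0101>, -I/2 on |1110>, -I/2 on |1111>, and 0 on every other basis state. Key observation: the block from step 6 through step 7 cancels to the identity and can be dropped.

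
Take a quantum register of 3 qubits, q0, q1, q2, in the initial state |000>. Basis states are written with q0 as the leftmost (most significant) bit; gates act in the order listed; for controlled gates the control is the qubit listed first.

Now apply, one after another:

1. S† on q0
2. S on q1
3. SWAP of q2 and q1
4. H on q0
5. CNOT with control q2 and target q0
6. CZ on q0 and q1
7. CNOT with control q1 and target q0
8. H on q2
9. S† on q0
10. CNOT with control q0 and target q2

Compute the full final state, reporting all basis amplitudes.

The final amplitudes are 1/2 on |000>, 1/2 on |001>, 0 on |010>, 0 on |011>, -I/2 on |100>, -I/2 on |101>, 0 on |110>, 0 on |111>.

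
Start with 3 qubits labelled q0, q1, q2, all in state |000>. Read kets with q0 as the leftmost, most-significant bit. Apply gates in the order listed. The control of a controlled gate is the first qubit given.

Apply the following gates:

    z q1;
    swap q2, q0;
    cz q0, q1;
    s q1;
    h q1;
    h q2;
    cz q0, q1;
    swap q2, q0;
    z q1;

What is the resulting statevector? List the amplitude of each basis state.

The final amplitudes are 1/2 on |000>, 0 on |001>, -1/2 on |010>, 0 on |011>, 1/2 on |100>, 0 on |101>, -1/2 on |110>, 0 on |111>.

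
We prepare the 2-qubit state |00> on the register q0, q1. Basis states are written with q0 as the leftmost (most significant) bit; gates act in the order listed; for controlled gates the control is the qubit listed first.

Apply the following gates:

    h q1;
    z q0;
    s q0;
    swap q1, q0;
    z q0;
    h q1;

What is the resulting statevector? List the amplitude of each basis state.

The final amplitudes are 1/2 on |00>, 1/2 on |01>, -1/2 on |10>, -1/2 on |11>.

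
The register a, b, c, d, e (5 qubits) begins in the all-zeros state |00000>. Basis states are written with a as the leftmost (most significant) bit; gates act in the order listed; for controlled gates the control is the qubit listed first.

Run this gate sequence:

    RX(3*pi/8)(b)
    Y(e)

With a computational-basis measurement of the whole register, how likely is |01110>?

A full measurement returns |01110> with probability 0.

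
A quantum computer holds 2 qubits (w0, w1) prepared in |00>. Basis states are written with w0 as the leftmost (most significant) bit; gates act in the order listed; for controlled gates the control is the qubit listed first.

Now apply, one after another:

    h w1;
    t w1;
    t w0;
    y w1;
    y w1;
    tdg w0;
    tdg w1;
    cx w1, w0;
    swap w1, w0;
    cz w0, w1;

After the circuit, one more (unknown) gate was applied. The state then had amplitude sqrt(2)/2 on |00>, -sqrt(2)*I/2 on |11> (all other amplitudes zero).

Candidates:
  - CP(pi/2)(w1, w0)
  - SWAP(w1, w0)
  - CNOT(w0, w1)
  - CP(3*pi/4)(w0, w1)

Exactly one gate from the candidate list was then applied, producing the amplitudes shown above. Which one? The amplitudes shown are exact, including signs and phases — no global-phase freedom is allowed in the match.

The applied gate was CP(pi/2)(w1, w0). Key observation: steps 2-7 multiply out to the identity, so the circuit reduces to the remaining gates.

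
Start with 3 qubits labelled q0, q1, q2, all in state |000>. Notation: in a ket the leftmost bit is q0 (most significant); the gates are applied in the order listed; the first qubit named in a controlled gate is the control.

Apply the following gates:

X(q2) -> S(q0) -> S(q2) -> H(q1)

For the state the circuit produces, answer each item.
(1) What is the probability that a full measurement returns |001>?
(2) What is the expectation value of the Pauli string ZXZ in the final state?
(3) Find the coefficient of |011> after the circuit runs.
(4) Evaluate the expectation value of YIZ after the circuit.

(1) Outcome |001> occurs with probability 1/2.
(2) The expectation value of ZXZ is -1.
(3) |011> carries amplitude sqrt(2)*I/2 in the final state.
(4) The expectation value of YIZ is 0.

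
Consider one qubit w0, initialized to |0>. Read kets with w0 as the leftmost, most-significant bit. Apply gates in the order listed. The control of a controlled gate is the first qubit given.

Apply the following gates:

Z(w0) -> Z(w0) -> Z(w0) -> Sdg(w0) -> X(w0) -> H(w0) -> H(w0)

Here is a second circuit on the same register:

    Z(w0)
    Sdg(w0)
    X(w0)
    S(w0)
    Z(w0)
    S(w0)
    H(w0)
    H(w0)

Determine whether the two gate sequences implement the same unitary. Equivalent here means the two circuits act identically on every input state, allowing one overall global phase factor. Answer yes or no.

Yes, they are equivalent — the unitaries differ by at most a global phase.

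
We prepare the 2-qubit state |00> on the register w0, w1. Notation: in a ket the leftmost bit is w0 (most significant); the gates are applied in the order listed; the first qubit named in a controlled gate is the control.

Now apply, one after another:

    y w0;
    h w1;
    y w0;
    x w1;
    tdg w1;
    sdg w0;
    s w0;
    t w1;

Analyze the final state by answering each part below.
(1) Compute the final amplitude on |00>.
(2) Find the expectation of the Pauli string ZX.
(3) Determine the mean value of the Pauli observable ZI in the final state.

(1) The final state's coefficient on |00> equals sqrt(2)/2. Key observation: gates 5-8 undo each other exactly, leaving only the rest of the circuit to track.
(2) The observable ZX averages to 1.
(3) The expectation value of ZI is 1.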